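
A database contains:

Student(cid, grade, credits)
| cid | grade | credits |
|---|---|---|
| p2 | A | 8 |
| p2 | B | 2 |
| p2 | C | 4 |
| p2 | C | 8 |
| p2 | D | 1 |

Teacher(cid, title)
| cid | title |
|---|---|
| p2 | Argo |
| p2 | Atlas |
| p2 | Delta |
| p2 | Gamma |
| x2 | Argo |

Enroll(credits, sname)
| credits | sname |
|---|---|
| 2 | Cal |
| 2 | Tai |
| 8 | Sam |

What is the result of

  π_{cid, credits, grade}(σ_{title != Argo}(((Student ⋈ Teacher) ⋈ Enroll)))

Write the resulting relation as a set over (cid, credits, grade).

{(p2, 2, B), (p2, 8, A), (p2, 8, C)}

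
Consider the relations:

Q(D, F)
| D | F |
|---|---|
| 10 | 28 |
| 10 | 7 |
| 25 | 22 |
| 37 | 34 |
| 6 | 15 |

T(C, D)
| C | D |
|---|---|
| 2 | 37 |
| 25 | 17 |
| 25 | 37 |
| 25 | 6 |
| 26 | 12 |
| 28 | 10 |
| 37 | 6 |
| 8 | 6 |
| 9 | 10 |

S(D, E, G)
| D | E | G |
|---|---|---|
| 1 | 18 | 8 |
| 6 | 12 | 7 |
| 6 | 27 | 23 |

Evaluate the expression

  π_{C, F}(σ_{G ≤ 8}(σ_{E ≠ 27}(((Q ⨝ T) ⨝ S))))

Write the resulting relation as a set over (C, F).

{(25, 15), (37, 15), (8, 15)}

Natural join on D: {(10, 28, 28), (10, 28, 9), (10, 7, 28), (10, 7, 9), (37, 34, 2), (37, 34, 25), (6, 15, 25), (6, 15, 37), (6, 15, 8)}
Natural join on D: {(6, 15, 25, 12, 7), (6, 15, 25, 27, 23), (6, 15, 37, 12, 7), (6, 15, 37, 27, 23), (6, 15, 8, 12, 7), (6, 15, 8, 27, 23)}
σ[E ≠ 27]: keep tuples satisfying E ≠ 27 → {(6, 15, 25, 12, 7), (6, 15, 37, 12, 7), (6, 15, 8, 12, 7)}
σ[G ≤ 8]: keep tuples satisfying G ≤ 8 → {(6, 15, 25, 12, 7), (6, 15, 37, 12, 7), (6, 15, 8, 12, 7)}
Keep only column(s) C, F: {(25, 15), (37, 15), (8, 15)}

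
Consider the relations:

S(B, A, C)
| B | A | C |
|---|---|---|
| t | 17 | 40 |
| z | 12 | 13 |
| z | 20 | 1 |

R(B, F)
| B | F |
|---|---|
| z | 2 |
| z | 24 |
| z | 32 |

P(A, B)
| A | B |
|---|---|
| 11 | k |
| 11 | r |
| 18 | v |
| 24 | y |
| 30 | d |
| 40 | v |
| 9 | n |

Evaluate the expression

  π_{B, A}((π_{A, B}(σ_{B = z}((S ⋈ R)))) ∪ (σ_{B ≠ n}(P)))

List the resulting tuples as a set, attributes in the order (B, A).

Natural join on B: {(z, 12, 13, 2), (z, 12, 13, 24), (z, 12, 13, 32), (z, 20, 1, 2), (z, 20, 1, 24), (z, 20, 1, 32)}
Apply σ_{B = z}; surviving tuples: {(z, 12, 13, 2), (z, 12, 13, 24), (z, 12, 13, 32), (z, 20, 1, 2), (z, 20, 1, 24), (z, 20, 1, 32)}
π_{A, B} gives {(12, z), (20, z)} (4 duplicate(s) eliminated).
Apply σ_{B ≠ n}; surviving tuples: {(11, k), (11, r), (18, v), (24, y), (30, d), (40, v)}
Set union of the two operands is {(11, k), (11, r), (12, z), (18, v), (20, z), (24, y), (30, d), (40, v)}.
π_{B, A} gives {(d, 30), (k, 11), (r, 11), (v, 18), (v, 40), (y, 24), (z, 12), (z, 20)}.

{(d, 30), (k, 11), (r, 11), (v, 18), (v, 40), (y, 24), (z, 12), (z, 20)}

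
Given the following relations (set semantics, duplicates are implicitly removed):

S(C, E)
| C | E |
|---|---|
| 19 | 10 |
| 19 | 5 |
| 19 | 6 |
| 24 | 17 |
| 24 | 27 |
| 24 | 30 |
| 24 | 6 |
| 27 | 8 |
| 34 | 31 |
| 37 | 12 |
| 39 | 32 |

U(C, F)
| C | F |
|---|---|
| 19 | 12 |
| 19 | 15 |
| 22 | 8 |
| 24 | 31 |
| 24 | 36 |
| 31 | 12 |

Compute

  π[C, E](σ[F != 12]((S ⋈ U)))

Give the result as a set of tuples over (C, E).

{(19, 10), (19, 5), (19, 6), (24, 17), (24, 27), (24, 30), (24, 6)}

S ⋈ U (natural join on C): {(19, 10, 12), (19, 10, 15), (19, 5, 12), (19, 5, 15), (19, 6, 12), (19, 6, 15), (24, 17, 31), (24, 17, 36), (24, 27, 31), (24, 27, 36), (24, 30, 31), (24, 30, 36), (24, 6, 31), (24, 6, 36)}
Filtering on F != 12 leaves {(19, 10, 15), (19, 5, 15), (19, 6, 15), (24, 17, 31), (24, 17, 36), (24, 27, 31), (24, 27, 36), (24, 30, 31), (24, 30, 36), (24, 6, 31), (24, 6, 36)}.
Keep only column(s) C, E (4 duplicate(s) eliminated): {(19, 10), (19, 5), (19, 6), (24, 17), (24, 27), (24, 30), (24, 6)}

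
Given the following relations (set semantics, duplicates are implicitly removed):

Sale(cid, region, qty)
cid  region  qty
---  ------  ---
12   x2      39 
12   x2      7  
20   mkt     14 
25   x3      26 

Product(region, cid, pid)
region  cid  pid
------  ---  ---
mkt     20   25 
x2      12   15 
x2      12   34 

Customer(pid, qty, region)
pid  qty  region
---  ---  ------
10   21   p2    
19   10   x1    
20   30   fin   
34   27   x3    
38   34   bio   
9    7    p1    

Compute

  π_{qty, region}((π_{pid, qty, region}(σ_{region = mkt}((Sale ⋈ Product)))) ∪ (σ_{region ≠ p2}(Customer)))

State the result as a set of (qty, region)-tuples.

Natural join on cid, region: {(12, x2, 39, 15), (12, x2, 39, 34), (12, x2, 7, 15), (12, x2, 7, 34), (20, mkt, 14, 25)}
Selection region = mkt: {(20, mkt, 14, 25)}
π[pid, qty, region]: project onto (pid, qty, region) → {(25, 14, mkt)}
Selection region ≠ p2: {(19, 10, x1), (20, 30, fin), (34, 27, x3), (38, 34, bio), (9, 7, p1)}
Set union of the two operands is {(19, 10, x1), (20, 30, fin), (25, 14, mkt), (34, 27, x3), (38, 34, bio), (9, 7, p1)}.
π[qty, region]: project onto (qty, region) → {(10, x1), (14, mkt), (27, x3), (30, fin), (34, bio), (7, p1)}

{(10, x1), (14, mkt), (27, x3), (30, fin), (34, bio), (7, p1)}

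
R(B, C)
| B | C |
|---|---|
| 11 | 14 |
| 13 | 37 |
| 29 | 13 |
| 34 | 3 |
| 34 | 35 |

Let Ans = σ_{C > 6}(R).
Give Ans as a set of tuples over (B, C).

{(11, 14), (13, 37), (29, 13), (34, 35)}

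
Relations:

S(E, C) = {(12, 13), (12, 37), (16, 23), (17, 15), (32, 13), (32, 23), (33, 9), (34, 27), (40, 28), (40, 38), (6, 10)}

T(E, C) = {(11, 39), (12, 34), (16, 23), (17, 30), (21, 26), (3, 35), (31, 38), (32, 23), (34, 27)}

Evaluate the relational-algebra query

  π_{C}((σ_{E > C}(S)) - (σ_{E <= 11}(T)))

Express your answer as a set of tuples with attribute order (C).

Selection E > C: {(17, 15), (32, 13), (32, 23), (33, 9), (34, 27), (40, 28), (40, 38)}
Selection E <= 11: {(11, 39), (3, 35)}
Set difference of the two operands is {(17, 15), (32, 13), (32, 23), (33, 9), (34, 27), (40, 28), (40, 38)}.
Projecting to C: {13, 15, 23, 27, 28, 38, 9}

{13, 15, 23, 27, 28, 38, 9}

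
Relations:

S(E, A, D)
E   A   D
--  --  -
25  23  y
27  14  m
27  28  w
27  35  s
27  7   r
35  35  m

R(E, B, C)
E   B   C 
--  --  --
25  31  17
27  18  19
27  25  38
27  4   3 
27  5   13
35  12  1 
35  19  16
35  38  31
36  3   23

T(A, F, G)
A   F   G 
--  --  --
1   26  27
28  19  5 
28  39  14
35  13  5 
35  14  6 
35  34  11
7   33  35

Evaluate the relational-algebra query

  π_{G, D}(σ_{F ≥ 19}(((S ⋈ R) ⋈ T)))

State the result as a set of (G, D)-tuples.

S ⋈ R (natural join on E): {(25, 23, y, 31, 17), (27, 14, m, 18, 19), (27, 14, m, 25, 38), (27, 14, m, 4, 3), (27, 14, m, 5, 13), (27, 28, w, 18, 19), (27, 28, w, 25, 38), (27, 28, w, 4, 3), (27, 28, w, 5, 13), (27, 35, s, 18, 19), (27, 35, s, 25, 38), (27, 35, s, 4, 3), (27, 35, s, 5, 13), (27, 7, r, 18, 19), (27, 7, r, 25, 38), (27, 7, r, 4, 3), (27, 7, r, 5, 13), (35, 35, m, 12, 1), (35, 35, m, 19, 16), (35, 35, m, 38, 31)}
(S ⋈ R) ⋈ T (natural join on A): {(27, 28, w, 18, 19, 19, 5), (27, 28, w, 18, 19, 39, 14), (27, 28, w, 25, 38, 19, 5), (27, 28, w, 25, 38, 39, 14), (27, 28, w, 4, 3, 19, 5), (27, 28, w, 4, 3, 39, 14), (27, 28, w, 5, 13, 19, 5), (27, 28, w, 5, 13, 39, 14), (27, 35, s, 18, 19, 13, 5), (27, 35, s, 18, 19, 14, 6), (27, 35, s, 18, 19, 34, 11), (27, 35, s, 25, 38, 13, 5), (27, 35, s, 25, 38, 14, 6), (27, 35, s, 25, 38, 34, 11), (27, 35, s, 4, 3, 13, 5), (27, 35, s, 4, 3, 14, 6), (27, 35, s, 4, 3, 34, 11), (27, 35, s, 5, 13, 13, 5), (27, 35, s, 5, 13, 14, 6), (27, 35, s, 5, 13, 34, 11), (27, 7, r, 18, 19, 33, 35), (27, 7, r, 25, 38, 33, 35), (27, 7, r, 4, 3, 33, 35), (27, 7, r, 5, 13, 33, 35), (35, 35, m, 12, 1, 13, 5), (35, 35, m, 12, 1, 14, 6), (35, 35, m, 12, 1, 34, 11), (35, 35, m, 19, 16, 13, 5), (35, 35, m, 19, 16, 14, 6), (35, 35, m, 19, 16, 34, 11), (35, 35, m, 38, 31, 13, 5), (35, 35, m, 38, 31, 14, 6), (35, 35, m, 38, 31, 34, 11)}
Apply σ_{F ≥ 19}; surviving tuples: {(27, 28, w, 18, 19, 19, 5), (27, 28, w, 18, 19, 39, 14), (27, 28, w, 25, 38, 19, 5), (27, 28, w, 25, 38, 39, 14), (27, 28, w, 4, 3, 19, 5), (27, 28, w, 4, 3, 39, 14), (27, 28, w, 5, 13, 19, 5), (27, 28, w, 5, 13, 39, 14), (27, 35, s, 18, 19, 34, 11), (27, 35, s, 25, 38, 34, 11), (27, 35, s, 4, 3, 34, 11), (27, 35, s, 5, 13, 34, 11), (27, 7, r, 18, 19, 33, 35), (27, 7, r, 25, 38, 33, 35), (27, 7, r, 4, 3, 33, 35), (27, 7, r, 5, 13, 33, 35), (35, 35, m, 12, 1, 34, 11), (35, 35, m, 19, 16, 34, 11), (35, 35, m, 38, 31, 34, 11)}
π[G, D]: project onto (G, D) (14 duplicate(s) eliminated) → {(11, m), (11, s), (14, w), (35, r), (5, w)}

{(11, m), (11, s), (14, w), (35, r), (5, w)}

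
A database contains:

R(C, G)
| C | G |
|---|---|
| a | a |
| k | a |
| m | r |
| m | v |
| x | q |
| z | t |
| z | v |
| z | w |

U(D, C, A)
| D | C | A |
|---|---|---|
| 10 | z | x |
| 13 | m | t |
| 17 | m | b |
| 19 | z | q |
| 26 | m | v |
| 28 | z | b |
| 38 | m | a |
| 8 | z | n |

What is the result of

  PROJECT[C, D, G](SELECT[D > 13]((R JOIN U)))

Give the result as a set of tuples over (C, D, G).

{(m, 17, r), (m, 17, v), (m, 26, r), (m, 26, v), (m, 38, r), (m, 38, v), (z, 19, t), (z, 19, v), (z, 19, w), (z, 28, t), (z, 28, v), (z, 28, w)}

R ⋈ U (natural join on C): {(m, r, 13, t), (m, r, 17, b), (m, r, 26, v), (m, r, 38, a), (m, v, 13, t), (m, v, 17, b), (m, v, 26, v), (m, v, 38, a), (z, t, 10, x), (z, t, 19, q), (z, t, 28, b), (z, t, 8, n), (z, v, 10, x), (z, v, 19, q), (z, v, 28, b), (z, v, 8, n), (z, w, 10, x), (z, w, 19, q), (z, w, 28, b), (z, w, 8, n)}
Selection D > 13: {(m, r, 17, b), (m, r, 26, v), (m, r, 38, a), (m, v, 17, b), (m, v, 26, v), (m, v, 38, a), (z, t, 19, q), (z, t, 28, b), (z, v, 19, q), (z, v, 28, b), (z, w, 19, q), (z, w, 28, b)}
π[C, D, G]: project onto (C, D, G) → {(m, 17, r), (m, 17, v), (m, 26, r), (m, 26, v), (m, 38, r), (m, 38, v), (z, 19, t), (z, 19, v), (z, 19, w), (z, 28, t), (z, 28, v), (z, 28, w)}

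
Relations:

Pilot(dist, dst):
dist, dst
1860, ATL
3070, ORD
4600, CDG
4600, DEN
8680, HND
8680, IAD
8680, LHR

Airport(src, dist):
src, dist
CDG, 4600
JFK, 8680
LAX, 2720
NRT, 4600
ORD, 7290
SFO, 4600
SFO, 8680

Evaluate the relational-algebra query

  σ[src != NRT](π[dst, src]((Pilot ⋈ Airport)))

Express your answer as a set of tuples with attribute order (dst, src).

{(CDG, CDG), (CDG, SFO), (DEN, CDG), (DEN, SFO), (HND, JFK), (HND, SFO), (IAD, JFK), (IAD, SFO), (LHR, JFK), (LHR, SFO)}

Natural join on dist: {(4600, CDG, CDG), (4600, CDG, NRT), (4600, CDG, SFO), (4600, DEN, CDG), (4600, DEN, NRT), (4600, DEN, SFO), (8680, HND, JFK), (8680, HND, SFO), (8680, IAD, JFK), (8680, IAD, SFO), (8680, LHR, JFK), (8680, LHR, SFO)}
Keep only column(s) dst, src: {(CDG, CDG), (CDG, NRT), (CDG, SFO), (DEN, CDG), (DEN, NRT), (DEN, SFO), (HND, JFK), (HND, SFO), (IAD, JFK), (IAD, SFO), (LHR, JFK), (LHR, SFO)}
Filtering on src != NRT leaves {(CDG, CDG), (CDG, SFO), (DEN, CDG), (DEN, SFO), (HND, JFK), (HND, SFO), (IAD, JFK), (IAD, SFO), (LHR, JFK), (LHR, SFO)}.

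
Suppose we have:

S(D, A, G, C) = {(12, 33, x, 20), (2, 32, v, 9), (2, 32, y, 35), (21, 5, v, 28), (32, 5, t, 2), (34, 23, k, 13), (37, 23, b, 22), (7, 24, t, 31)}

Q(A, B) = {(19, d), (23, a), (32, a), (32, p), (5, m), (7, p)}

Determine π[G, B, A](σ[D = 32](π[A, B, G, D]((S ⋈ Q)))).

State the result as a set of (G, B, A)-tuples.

{(t, m, 5)}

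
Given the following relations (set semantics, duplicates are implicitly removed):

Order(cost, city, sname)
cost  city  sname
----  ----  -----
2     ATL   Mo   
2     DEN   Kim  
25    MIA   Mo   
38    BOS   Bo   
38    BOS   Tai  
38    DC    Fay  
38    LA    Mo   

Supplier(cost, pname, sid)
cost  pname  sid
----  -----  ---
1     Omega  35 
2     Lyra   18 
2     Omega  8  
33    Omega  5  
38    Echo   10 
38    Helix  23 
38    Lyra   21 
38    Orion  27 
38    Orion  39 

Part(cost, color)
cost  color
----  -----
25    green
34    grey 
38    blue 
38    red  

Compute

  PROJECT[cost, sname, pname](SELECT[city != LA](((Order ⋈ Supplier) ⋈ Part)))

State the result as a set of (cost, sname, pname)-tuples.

{(38, Bo, Echo), (38, Bo, Helix), (38, Bo, Lyra), (38, Bo, Orion), (38, Fay, Echo), (38, Fay, Helix), (38, Fay, Lyra), (38, Fay, Orion), (38, Tai, Echo), (38, Tai, Helix), (38, Tai, Lyra), (38, Tai, Orion)}

Order ⋈ Supplier (natural join on cost): {(2, ATL, Mo, Lyra, 18), (2, ATL, Mo, Omega, 8), (2, DEN, Kim, Lyra, 18), (2, DEN, Kim, Omega, 8), (38, BOS, Bo, Echo, 10), (38, BOS, Bo, Helix, 23), (38, BOS, Bo, Lyra, 21), (38, BOS, Bo, Orion, 27), (38, BOS, Bo, Orion, 39), (38, BOS, Tai, Echo, 10), (38, BOS, Tai, Helix, 23), (38, BOS, Tai, Lyra, 21), (38, BOS, Tai, Orion, 27), (38, BOS, Tai, Orion, 39), (38, DC, Fay, Echo, 10), (38, DC, Fay, Helix, 23), (38, DC, Fay, Lyra, 21), (38, DC, Fay, Orion, 27), (38, DC, Fay, Orion, 39), (38, LA, Mo, Echo, 10), (38, LA, Mo, Helix, 23), (38, LA, Mo, Lyra, 21), (38, LA, Mo, Orion, 27), (38, LA, Mo, Orion, 39)}
(Order ⋈ Supplier) ⋈ Part (natural join on cost): {(38, BOS, Bo, Echo, 10, blue), (38, BOS, Bo, Echo, 10, red), (38, BOS, Bo, Helix, 23, blue), (38, BOS, Bo, Helix, 23, red), (38, BOS, Bo, Lyra, 21, blue), (38, BOS, Bo, Lyra, 21, red), (38, BOS, Bo, Orion, 27, blue), (38, BOS, Bo, Orion, 27, red), (38, BOS, Bo, Orion, 39, blue), (38, BOS, Bo, Orion, 39, red), (38, BOS, Tai, Echo, 10, blue), (38, BOS, Tai, Echo, 10, red), (38, BOS, Tai, Helix, 23, blue), (38, BOS, Tai, Helix, 23, red), (38, BOS, Tai, Lyra, 21, blue), (38, BOS, Tai, Lyra, 21, red), (38, BOS, Tai, Orion, 27, blue), (38, BOS, Tai, Orion, 27, red), (38, BOS, Tai, Orion, 39, blue), (38, BOS, Tai, Orion, 39, red), (38, DC, Fay, Echo, 10, blue), (38, DC, Fay, Echo, 10, red), (38, DC, Fay, Helix, 23, blue), (38, DC, Fay, Helix, 23, red), (38, DC, Fay, Lyra, 21, blue), (38, DC, Fay, Lyra, 21, red), (38, DC, Fay, Orion, 27, blue), (38, DC, Fay, Orion, 27, red), (38, DC, Fay, Orion, 39, blue), (38, DC, Fay, Orion, 39, red), (38, LA, Mo, Echo, 10, blue), (38, LA, Mo, Echo, 10, red), (38, LA, Mo, Helix, 23, blue), (38, LA, Mo, Helix, 23, red), (38, LA, Mo, Lyra, 21, blue), (38, LA, Mo, Lyra, 21, red), (38, LA, Mo, Orion, 27, blue), (38, LA, Mo, Orion, 27, red), (38, LA, Mo, Orion, 39, blue), (38, LA, Mo, Orion, 39, red)}
Filtering on city != LA leaves {(38, BOS, Bo, Echo, 10, blue), (38, BOS, Bo, Echo, 10, red), (38, BOS, Bo, Helix, 23, blue), (38, BOS, Bo, Helix, 23, red), (38, BOS, Bo, Lyra, 21, blue), (38, BOS, Bo, Lyra, 21, red), (38, BOS, Bo, Orion, 27, blue), (38, BOS, Bo, Orion, 27, red), (38, BOS, Bo, Orion, 39, blue), (38, BOS, Bo, Orion, 39, red), (38, BOS, Tai, Echo, 10, blue), (38, BOS, Tai, Echo, 10, red), (38, BOS, Tai, Helix, 23, blue), (38, BOS, Tai, Helix, 23, red), (38, BOS, Tai, Lyra, 21, blue), (38, BOS, Tai, Lyra, 21, red), (38, BOS, Tai, Orion, 27, blue), (38, BOS, Tai, Orion, 27, red), (38, BOS, Tai, Orion, 39, blue), (38, BOS, Tai, Orion, 39, red), (38, DC, Fay, Echo, 10, blue), (38, DC, Fay, Echo, 10, red), (38, DC, Fay, Helix, 23, blue), (38, DC, Fay, Helix, 23, red), (38, DC, Fay, Lyra, 21, blue), (38, DC, Fay, Lyra, 21, red), (38, DC, Fay, Orion, 27, blue), (38, DC, Fay, Orion, 27, red), (38, DC, Fay, Orion, 39, blue), (38, DC, Fay, Orion, 39, red)}.
Projecting to cost, sname, pname (18 duplicate(s) eliminated): {(38, Bo, Echo), (38, Bo, Helix), (38, Bo, Lyra), (38, Bo, Orion), (38, Fay, Echo), (38, Fay, Helix), (38, Fay, Lyra), (38, Fay, Orion), (38, Tai, Echo), (38, Tai, Helix), (38, Tai, Lyra), (38, Tai, Orion)}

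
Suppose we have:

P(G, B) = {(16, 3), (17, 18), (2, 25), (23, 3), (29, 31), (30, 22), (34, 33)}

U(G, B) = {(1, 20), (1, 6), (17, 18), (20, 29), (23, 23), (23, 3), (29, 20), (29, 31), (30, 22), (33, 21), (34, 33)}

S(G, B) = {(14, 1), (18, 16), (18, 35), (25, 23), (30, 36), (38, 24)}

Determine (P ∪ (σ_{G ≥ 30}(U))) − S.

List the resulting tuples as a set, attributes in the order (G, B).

{(16, 3), (17, 18), (2, 25), (23, 3), (29, 31), (30, 22), (33, 21), (34, 33)}

σ[G ≥ 30]: keep tuples satisfying G ≥ 30 → {(30, 22), (33, 21), (34, 33)}
Taking the union: {(16, 3), (17, 18), (2, 25), (23, 3), (29, 31), (30, 22), (33, 21), (34, 33)}
Taking the difference: {(16, 3), (17, 18), (2, 25), (23, 3), (29, 31), (30, 22), (33, 21), (34, 33)}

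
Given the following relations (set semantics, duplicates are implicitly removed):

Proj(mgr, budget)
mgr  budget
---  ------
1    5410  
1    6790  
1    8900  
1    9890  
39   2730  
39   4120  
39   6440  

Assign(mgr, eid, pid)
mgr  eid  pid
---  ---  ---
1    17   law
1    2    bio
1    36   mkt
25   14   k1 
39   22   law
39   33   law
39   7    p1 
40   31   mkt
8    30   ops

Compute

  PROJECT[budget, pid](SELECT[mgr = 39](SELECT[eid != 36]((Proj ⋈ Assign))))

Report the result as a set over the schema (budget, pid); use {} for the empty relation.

Natural join on mgr: {(1, 5410, 17, law), (1, 5410, 2, bio), (1, 5410, 36, mkt), (1, 6790, 17, law), (1, 6790, 2, bio), (1, 6790, 36, mkt), (1, 8900, 17, law), (1, 8900, 2, bio), (1, 8900, 36, mkt), (1, 9890, 17, law), (1, 9890, 2, bio), (1, 9890, 36, mkt), (39, 2730, 22, law), (39, 2730, 33, law), (39, 2730, 7, p1), (39, 4120, 22, law), (39, 4120, 33, law), (39, 4120, 7, p1), (39, 6440, 22, law), (39, 6440, 33, law), (39, 6440, 7, p1)}
Apply σ_{eid != 36}; surviving tuples: {(1, 5410, 17, law), (1, 5410, 2, bio), (1, 6790, 17, law), (1, 6790, 2, bio), (1, 8900, 17, law), (1, 8900, 2, bio), (1, 9890, 17, law), (1, 9890, 2, bio), (39, 2730, 22, law), (39, 2730, 33, law), (39, 2730, 7, p1), (39, 4120, 22, law), (39, 4120, 33, law), (39, 4120, 7, p1), (39, 6440, 22, law), (39, 6440, 33, law), (39, 6440, 7, p1)}
Apply σ_{mgr = 39}; surviving tuples: {(39, 2730, 22, law), (39, 2730, 33, law), (39, 2730, 7, p1), (39, 4120, 22, law), (39, 4120, 33, law), (39, 4120, 7, p1), (39, 6440, 22, law), (39, 6440, 33, law), (39, 6440, 7, p1)}
Keep only column(s) budget, pid (3 duplicate(s) eliminated): {(2730, law), (2730, p1), (4120, law), (4120, p1), (6440, law), (6440, p1)}

{(2730, law), (2730, p1), (4120, law), (4120, p1), (6440, law), (6440, p1)}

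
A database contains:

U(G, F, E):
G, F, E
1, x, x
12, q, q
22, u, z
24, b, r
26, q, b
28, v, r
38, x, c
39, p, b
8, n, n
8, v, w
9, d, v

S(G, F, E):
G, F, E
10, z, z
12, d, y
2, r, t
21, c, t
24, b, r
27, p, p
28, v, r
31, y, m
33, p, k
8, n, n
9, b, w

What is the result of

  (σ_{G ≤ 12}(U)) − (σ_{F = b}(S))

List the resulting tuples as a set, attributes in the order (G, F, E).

{(1, x, x), (12, q, q), (8, n, n), (8, v, w), (9, d, v)}

Apply σ_{G ≤ 12}; surviving tuples: {(1, x, x), (12, q, q), (8, n, n), (8, v, w), (9, d, v)}
Apply σ_{F = b}; surviving tuples: {(24, b, r), (9, b, w)}
Difference: {(1, x, x), (12, q, q), (8, n, n), (8, v, w), (9, d, v)} with {(24, b, r), (9, b, w)} → {(1, x, x), (12, q, q), (8, n, n), (8, v, w), (9, d, v)}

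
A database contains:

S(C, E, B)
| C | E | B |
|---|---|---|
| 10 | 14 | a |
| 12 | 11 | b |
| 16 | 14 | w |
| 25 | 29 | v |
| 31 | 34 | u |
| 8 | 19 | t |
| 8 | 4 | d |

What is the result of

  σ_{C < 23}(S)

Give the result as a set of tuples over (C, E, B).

{(10, 14, a), (12, 11, b), (16, 14, w), (8, 19, t), (8, 4, d)}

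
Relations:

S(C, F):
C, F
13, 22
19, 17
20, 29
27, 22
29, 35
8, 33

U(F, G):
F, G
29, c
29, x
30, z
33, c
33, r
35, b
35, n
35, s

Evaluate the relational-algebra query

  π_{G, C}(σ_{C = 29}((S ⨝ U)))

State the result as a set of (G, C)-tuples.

{(b, 29), (n, 29), (s, 29)}

S ⋈ U (natural join on F): {(20, 29, c), (20, 29, x), (29, 35, b), (29, 35, n), (29, 35, s), (8, 33, c), (8, 33, r)}
σ[C = 29]: keep tuples satisfying C = 29 → {(29, 35, b), (29, 35, n), (29, 35, s)}
π_{G, C} gives {(b, 29), (n, 29), (s, 29)}.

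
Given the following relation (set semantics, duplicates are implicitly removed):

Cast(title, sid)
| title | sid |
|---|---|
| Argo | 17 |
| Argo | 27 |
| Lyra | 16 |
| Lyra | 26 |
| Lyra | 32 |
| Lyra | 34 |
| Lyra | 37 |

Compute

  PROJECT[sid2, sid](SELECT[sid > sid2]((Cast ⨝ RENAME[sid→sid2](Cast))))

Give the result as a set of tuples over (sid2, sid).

{(16, 26), (16, 32), (16, 34), (16, 37), (17, 27), (26, 32), (26, 34), (26, 37), (32, 34), (32, 37), (34, 37)}

ρ[sid→sid2]: schema becomes (title, sid2); tuples unchanged.
Natural join on title: {(Argo, 17, 17), (Argo, 17, 27), (Argo, 27, 17), (Argo, 27, 27), (Lyra, 16, 16), (Lyra, 16, 26), (Lyra, 16, 32), (Lyra, 16, 34), (Lyra, 16, 37), (Lyra, 26, 16), (Lyra, 26, 26), (Lyra, 26, 32), (Lyra, 26, 34), (Lyra, 26, 37), (Lyra, 32, 16), (Lyra, 32, 26), (Lyra, 32, 32), (Lyra, 32, 34), (Lyra, 32, 37), (Lyra, 34, 16), (Lyra, 34, 26), (Lyra, 34, 32), (Lyra, 34, 34), (Lyra, 34, 37), (Lyra, 37, 16), (Lyra, 37, 26), (Lyra, 37, 32), (Lyra, 37, 34), (Lyra, 37, 37)}
σ[sid > sid2]: keep tuples satisfying sid > sid2 → {(Argo, 27, 17), (Lyra, 26, 16), (Lyra, 32, 16), (Lyra, 32, 26), (Lyra, 34, 16), (Lyra, 34, 26), (Lyra, 34, 32), (Lyra, 37, 16), (Lyra, 37, 26), (Lyra, 37, 32), (Lyra, 37, 34)}
Projecting to sid2, sid: {(16, 26), (16, 32), (16, 34), (16, 37), (17, 27), (26, 32), (26, 34), (26, 37), (32, 34), (32, 37), (34, 37)}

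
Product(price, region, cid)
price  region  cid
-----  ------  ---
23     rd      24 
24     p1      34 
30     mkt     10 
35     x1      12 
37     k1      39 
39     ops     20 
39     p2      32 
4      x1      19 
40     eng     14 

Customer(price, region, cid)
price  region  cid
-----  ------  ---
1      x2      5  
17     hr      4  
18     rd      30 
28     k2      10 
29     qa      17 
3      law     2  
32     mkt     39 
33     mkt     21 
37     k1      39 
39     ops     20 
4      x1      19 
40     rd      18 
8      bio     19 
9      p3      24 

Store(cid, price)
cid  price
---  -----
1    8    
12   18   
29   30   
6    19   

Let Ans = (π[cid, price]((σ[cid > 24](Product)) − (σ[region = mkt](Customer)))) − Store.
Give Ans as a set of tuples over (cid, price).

Selection cid > 24: {(24, p1, 34), (37, k1, 39), (39, p2, 32)}
Selection region = mkt: {(32, mkt, 39), (33, mkt, 21)}
Taking the difference: {(24, p1, 34), (37, k1, 39), (39, p2, 32)}
π[cid, price]: project onto (cid, price) → {(32, 39), (34, 24), (39, 37)}
Taking the difference: {(32, 39), (34, 24), (39, 37)}

{(32, 39), (34, 24), (39, 37)}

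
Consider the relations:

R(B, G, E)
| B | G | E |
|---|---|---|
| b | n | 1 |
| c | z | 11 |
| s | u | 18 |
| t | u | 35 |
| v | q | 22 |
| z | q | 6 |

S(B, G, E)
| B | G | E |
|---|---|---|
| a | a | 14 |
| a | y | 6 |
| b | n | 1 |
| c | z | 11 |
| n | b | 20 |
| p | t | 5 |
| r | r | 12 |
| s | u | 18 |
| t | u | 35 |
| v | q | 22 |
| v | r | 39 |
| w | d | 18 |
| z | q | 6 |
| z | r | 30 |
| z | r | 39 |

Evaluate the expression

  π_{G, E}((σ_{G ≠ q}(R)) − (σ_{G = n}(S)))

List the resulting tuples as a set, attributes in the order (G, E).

{(u, 18), (u, 35), (z, 11)}

Selection G ≠ q: {(b, n, 1), (c, z, 11), (s, u, 18), (t, u, 35)}
Selection G = n: {(b, n, 1)}
Set difference of the two operands is {(c, z, 11), (s, u, 18), (t, u, 35)}.
Keep only column(s) G, E: {(u, 18), (u, 35), (z, 11)}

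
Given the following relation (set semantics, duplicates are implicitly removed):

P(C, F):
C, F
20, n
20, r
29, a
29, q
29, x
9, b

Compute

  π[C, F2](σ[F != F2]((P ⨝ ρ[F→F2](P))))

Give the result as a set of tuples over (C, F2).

ρ[F→F2]: schema becomes (C, F2); tuples unchanged.
P ⋈ ρ[F→F2](P) (natural join on C): {(20, n, n), (20, n, r), (20, r, n), (20, r, r), (29, a, a), (29, a, q), (29, a, x), (29, q, a), (29, q, q), (29, q, x), (29, x, a), (29, x, q), (29, x, x), (9, b, b)}
Apply σ_{F != F2}; surviving tuples: {(20, n, r), (20, r, n), (29, a, q), (29, a, x), (29, q, a), (29, q, x), (29, x, a), (29, x, q)}
Projecting to C, F2 (3 duplicate(s) eliminated): {(20, n), (20, r), (29, a), (29, q), (29, x)}

{(20, n), (20, r), (29, a), (29, q), (29, x)}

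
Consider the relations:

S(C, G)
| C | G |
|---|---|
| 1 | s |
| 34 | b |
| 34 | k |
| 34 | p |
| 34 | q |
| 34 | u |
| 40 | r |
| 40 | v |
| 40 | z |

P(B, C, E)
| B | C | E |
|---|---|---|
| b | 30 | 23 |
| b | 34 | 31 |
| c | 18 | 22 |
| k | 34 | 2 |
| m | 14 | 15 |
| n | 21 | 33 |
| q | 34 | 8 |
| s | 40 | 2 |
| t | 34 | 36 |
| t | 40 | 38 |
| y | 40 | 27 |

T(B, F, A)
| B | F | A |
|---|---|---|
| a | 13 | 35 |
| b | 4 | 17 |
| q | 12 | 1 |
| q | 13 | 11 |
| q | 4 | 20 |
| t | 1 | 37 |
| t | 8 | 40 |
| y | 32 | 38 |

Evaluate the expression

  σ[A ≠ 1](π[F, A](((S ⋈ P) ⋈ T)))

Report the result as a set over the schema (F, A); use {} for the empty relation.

{(1, 37), (13, 11), (32, 38), (4, 17), (4, 20), (8, 40)}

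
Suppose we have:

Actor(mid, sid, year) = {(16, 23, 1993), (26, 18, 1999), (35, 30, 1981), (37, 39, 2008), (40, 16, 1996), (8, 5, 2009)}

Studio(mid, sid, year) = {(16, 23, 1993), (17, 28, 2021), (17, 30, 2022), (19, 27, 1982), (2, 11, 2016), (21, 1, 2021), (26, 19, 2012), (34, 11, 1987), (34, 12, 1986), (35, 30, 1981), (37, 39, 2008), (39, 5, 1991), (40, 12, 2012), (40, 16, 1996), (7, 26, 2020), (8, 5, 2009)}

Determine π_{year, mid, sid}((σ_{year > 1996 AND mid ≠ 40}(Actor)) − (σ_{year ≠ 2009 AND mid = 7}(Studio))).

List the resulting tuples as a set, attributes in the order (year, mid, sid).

σ[year > 1996 AND mid ≠ 40]: keep tuples satisfying year > 1996 AND mid ≠ 40 → {(26, 18, 1999), (37, 39, 2008), (8, 5, 2009)}
σ[year ≠ 2009 AND mid = 7]: keep tuples satisfying year ≠ 2009 AND mid = 7 → {(7, 26, 2020)}
Difference: {(26, 18, 1999), (37, 39, 2008), (8, 5, 2009)} with {(7, 26, 2020)} → {(26, 18, 1999), (37, 39, 2008), (8, 5, 2009)}
π[year, mid, sid]: project onto (year, mid, sid) → {(1999, 26, 18), (2008, 37, 39), (2009, 8, 5)}

{(1999, 26, 18), (2008, 37, 39), (2009, 8, 5)}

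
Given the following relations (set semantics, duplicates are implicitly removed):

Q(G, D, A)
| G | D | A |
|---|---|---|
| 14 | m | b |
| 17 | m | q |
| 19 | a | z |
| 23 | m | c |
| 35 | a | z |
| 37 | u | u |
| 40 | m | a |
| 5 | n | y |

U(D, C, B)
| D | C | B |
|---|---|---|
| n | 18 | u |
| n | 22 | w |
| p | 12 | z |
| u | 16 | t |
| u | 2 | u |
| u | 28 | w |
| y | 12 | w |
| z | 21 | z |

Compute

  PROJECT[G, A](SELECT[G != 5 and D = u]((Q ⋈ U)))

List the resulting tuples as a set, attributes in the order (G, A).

{(37, u)}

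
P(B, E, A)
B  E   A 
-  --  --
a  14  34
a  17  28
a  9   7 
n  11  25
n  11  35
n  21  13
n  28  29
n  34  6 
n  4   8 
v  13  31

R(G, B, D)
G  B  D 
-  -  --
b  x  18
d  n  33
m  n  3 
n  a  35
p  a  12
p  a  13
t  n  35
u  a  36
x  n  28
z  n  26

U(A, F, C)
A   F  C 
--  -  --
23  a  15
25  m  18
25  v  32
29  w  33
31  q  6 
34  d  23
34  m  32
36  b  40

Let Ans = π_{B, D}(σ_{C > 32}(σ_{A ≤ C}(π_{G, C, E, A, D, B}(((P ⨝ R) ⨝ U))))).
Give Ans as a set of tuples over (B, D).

Natural join on B: {(a, 14, 34, n, 35), (a, 14, 34, p, 12), (a, 14, 34, p, 13), (a, 14, 34, u, 36), (a, 17, 28, n, 35), (a, 17, 28, p, 12), (a, 17, 28, p, 13), (a, 17, 28, u, 36), (a, 9, 7, n, 35), (a, 9, 7, p, 12), (a, 9, 7, p, 13), (a, 9, 7, u, 36), (n, 11, 25, d, 33), (n, 11, 25, m, 3), (n, 11, 25, t, 35), (n, 11, 25, x, 28), (n, 11, 25, z, 26), (n, 11, 35, d, 33), (n, 11, 35, m, 3), (n, 11, 35, t, 35), (n, 11, 35, x, 28), (n, 11, 35, z, 26), (n, 21, 13, d, 33), (n, 21, 13, m, 3), (n, 21, 13, t, 35), (n, 21, 13, x, 28), (n, 21, 13, z, 26), (n, 28, 29, d, 33), (n, 28, 29, m, 3), (n, 28, 29, t, 35), (n, 28, 29, x, 28), (n, 28, 29, z, 26), (n, 34, 6, d, 33), (n, 34, 6, m, 3), (n, 34, 6, t, 35), (n, 34, 6, x, 28), (n, 34, 6, z, 26), (n, 4, 8, d, 33), (n, 4, 8, m, 3), (n, 4, 8, t, 35), (n, 4, 8, x, 28), (n, 4, 8, z, 26)}
Natural join on A: {(a, 14, 34, n, 35, d, 23), (a, 14, 34, n, 35, m, 32), (a, 14, 34, p, 12, d, 23), (a, 14, 34, p, 12, m, 32), (a, 14, 34, p, 13, d, 23), (a, 14, 34, p, 13, m, 32), (a, 14, 34, u, 36, d, 23), (a, 14, 34, u, 36, m, 32), (n, 11, 25, d, 33, m, 18), (n, 11, 25, d, 33, v, 32), (n, 11, 25, m, 3, m, 18), (n, 11, 25, m, 3, v, 32), (n, 11, 25, t, 35, m, 18), (n, 11, 25, t, 35, v, 32), (n, 11, 25, x, 28, m, 18), (n, 11, 25, x, 28, v, 32), (n, 11, 25, z, 26, m, 18), (n, 11, 25, z, 26, v, 32), (n, 28, 29, d, 33, w, 33), (n, 28, 29, m, 3, w, 33), (n, 28, 29, t, 35, w, 33), (n, 28, 29, x, 28, w, 33), (n, 28, 29, z, 26, w, 33)}
Projecting to G, C, E, A, D, B: {(d, 18, 11, 25, 33, n), (d, 32, 11, 25, 33, n), (d, 33, 28, 29, 33, n), (m, 18, 11, 25, 3, n), (m, 32, 11, 25, 3, n), (m, 33, 28, 29, 3, n), (n, 23, 14, 34, 35, a), (n, 32, 14, 34, 35, a), (p, 23, 14, 34, 12, a), (p, 23, 14, 34, 13, a), (p, 32, 14, 34, 12, a), (p, 32, 14, 34, 13, a), (t, 18, 11, 25, 35, n), (t, 32, 11, 25, 35, n), (t, 33, 28, 29, 35, n), (u, 23, 14, 34, 36, a), (u, 32, 14, 34, 36, a), (x, 18, 11, 25, 28, n), (x, 32, 11, 25, 28, n), (x, 33, 28, 29, 28, n), (z, 18, 11, 25, 26, n), (z, 32, 11, 25, 26, n), (z, 33, 28, 29, 26, n)}
Selection A ≤ C: {(d, 32, 11, 25, 33, n), (d, 33, 28, 29, 33, n), (m, 32, 11, 25, 3, n), (m, 33, 28, 29, 3, n), (t, 32, 11, 25, 35, n), (t, 33, 28, 29, 35, n), (x, 32, 11, 25, 28, n), (x, 33, 28, 29, 28, n), (z, 32, 11, 25, 26, n), (z, 33, 28, 29, 26, n)}
Selection C > 32: {(d, 33, 28, 29, 33, n), (m, 33, 28, 29, 3, n), (t, 33, 28, 29, 35, n), (x, 33, 28, 29, 28, n), (z, 33, 28, 29, 26, n)}
Projecting to B, D: {(n, 26), (n, 28), (n, 3), (n, 33), (n, 35)}

{(n, 26), (n, 28), (n, 3), (n, 33), (n, 35)}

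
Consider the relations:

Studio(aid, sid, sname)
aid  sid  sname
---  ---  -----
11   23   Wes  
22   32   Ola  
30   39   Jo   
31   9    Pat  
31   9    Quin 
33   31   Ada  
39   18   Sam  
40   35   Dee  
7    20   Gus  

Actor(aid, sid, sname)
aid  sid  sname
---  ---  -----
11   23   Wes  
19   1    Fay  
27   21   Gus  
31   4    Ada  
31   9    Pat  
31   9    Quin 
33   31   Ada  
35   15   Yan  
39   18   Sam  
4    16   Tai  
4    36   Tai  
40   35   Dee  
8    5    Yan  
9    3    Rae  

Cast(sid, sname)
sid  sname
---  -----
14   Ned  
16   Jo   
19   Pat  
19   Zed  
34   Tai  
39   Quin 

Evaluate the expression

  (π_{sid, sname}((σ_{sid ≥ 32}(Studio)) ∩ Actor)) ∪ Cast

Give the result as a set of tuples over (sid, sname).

{(14, Ned), (16, Jo), (19, Pat), (19, Zed), (34, Tai), (35, Dee), (39, Quin)}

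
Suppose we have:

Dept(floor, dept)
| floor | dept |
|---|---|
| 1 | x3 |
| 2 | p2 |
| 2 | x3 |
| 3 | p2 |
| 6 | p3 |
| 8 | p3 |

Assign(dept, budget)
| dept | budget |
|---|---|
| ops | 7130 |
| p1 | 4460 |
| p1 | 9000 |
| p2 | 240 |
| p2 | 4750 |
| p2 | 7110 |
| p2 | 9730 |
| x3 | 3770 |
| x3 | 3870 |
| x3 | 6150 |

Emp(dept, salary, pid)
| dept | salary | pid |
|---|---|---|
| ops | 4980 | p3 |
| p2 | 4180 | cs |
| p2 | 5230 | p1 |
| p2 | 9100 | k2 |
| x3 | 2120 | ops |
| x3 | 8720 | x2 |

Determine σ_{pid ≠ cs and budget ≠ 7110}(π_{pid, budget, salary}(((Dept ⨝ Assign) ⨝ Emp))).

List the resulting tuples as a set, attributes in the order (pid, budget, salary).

{(k2, 240, 9100), (k2, 4750, 9100), (k2, 9730, 9100), (ops, 3770, 2120), (ops, 3870, 2120), (ops, 6150, 2120), (p1, 240, 5230), (p1, 4750, 5230), (p1, 9730, 5230), (x2, 3770, 8720), (x2, 3870, 8720), (x2, 6150, 8720)}

Joining Dept and Assign on dept yields {(1, x3, 3770), (1, x3, 3870), (1, x3, 6150), (2, p2, 240), (2, p2, 4750), (2, p2, 7110), (2, p2, 9730), (2, x3, 3770), (2, x3, 3870), (2, x3, 6150), (3, p2, 240), (3, p2, 4750), (3, p2, 7110), (3, p2, 9730)}.
Joining (Dept ⨝ Assign) and Emp on dept yields {(1, x3, 3770, 2120, ops), (1, x3, 3770, 8720, x2), (1, x3, 3870, 2120, ops), (1, x3, 3870, 8720, x2), (1, x3, 6150, 2120, ops), (1, x3, 6150, 8720, x2), (2, p2, 240, 4180, cs), (2, p2, 240, 5230, p1), (2, p2, 240, 9100, k2), (2, p2, 4750, 4180, cs), (2, p2, 4750, 5230, p1), (2, p2, 4750, 9100, k2), (2, p2, 7110, 4180, cs), (2, p2, 7110, 5230, p1), (2, p2, 7110, 9100, k2), (2, p2, 9730, 4180, cs), (2, p2, 9730, 5230, p1), (2, p2, 9730, 9100, k2), (2, x3, 3770, 2120, ops), (2, x3, 3770, 8720, x2), (2, x3, 3870, 2120, ops), (2, x3, 3870, 8720, x2), (2, x3, 6150, 2120, ops), (2, x3, 6150, 8720, x2), (3, p2, 240, 4180, cs), (3, p2, 240, 5230, p1), (3, p2, 240, 9100, k2), (3, p2, 4750, 4180, cs), (3, p2, 4750, 5230, p1), (3, p2, 4750, 9100, k2), (3, p2, 7110, 4180, cs), (3, p2, 7110, 5230, p1), (3, p2, 7110, 9100, k2), (3, p2, 9730, 4180, cs), (3, p2, 9730, 5230, p1), (3, p2, 9730, 9100, k2)}.
Projecting to pid, budget, salary (18 duplicate(s) eliminated): {(cs, 240, 4180), (cs, 4750, 4180), (cs, 7110, 4180), (cs, 9730, 4180), (k2, 240, 9100), (k2, 4750, 9100), (k2, 7110, 9100), (k2, 9730, 9100), (ops, 3770, 2120), (ops, 3870, 2120), (ops, 6150, 2120), (p1, 240, 5230), (p1, 4750, 5230), (p1, 7110, 5230), (p1, 9730, 5230), (x2, 3770, 8720), (x2, 3870, 8720), (x2, 6150, 8720)}
Selection pid ≠ cs and budget ≠ 7110: {(k2, 240, 9100), (k2, 4750, 9100), (k2, 9730, 9100), (ops, 3770, 2120), (ops, 3870, 2120), (ops, 6150, 2120), (p1, 240, 5230), (p1, 4750, 5230), (p1, 9730, 5230), (x2, 3770, 8720), (x2, 3870, 8720), (x2, 6150, 8720)}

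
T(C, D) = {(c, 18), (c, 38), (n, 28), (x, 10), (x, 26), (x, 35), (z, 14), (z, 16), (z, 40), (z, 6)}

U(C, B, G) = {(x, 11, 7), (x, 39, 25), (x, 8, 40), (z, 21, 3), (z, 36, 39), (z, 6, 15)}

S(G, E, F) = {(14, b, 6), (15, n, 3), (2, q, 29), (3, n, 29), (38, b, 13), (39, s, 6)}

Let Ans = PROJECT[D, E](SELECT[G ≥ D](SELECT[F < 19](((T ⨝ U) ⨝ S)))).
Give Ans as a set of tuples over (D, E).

{(14, n), (14, s), (16, s), (6, n), (6, s)}

Natural join on C: {(x, 10, 11, 7), (x, 10, 39, 25), (x, 10, 8, 40), (x, 26, 11, 7), (x, 26, 39, 25), (x, 26, 8, 40), (x, 35, 11, 7), (x, 35, 39, 25), (x, 35, 8, 40), (z, 14, 21, 3), (z, 14, 36, 39), (z, 14, 6, 15), (z, 16, 21, 3), (z, 16, 36, 39), (z, 16, 6, 15), (z, 40, 21, 3), (z, 40, 36, 39), (z, 40, 6, 15), (z, 6, 21, 3), (z, 6, 36, 39), (z, 6, 6, 15)}
Natural join on G: {(z, 14, 21, 3, n, 29), (z, 14, 36, 39, s, 6), (z, 14, 6, 15, n, 3), (z, 16, 21, 3, n, 29), (z, 16, 36, 39, s, 6), (z, 16, 6, 15, n, 3), (z, 40, 21, 3, n, 29), (z, 40, 36, 39, s, 6), (z, 40, 6, 15, n, 3), (z, 6, 21, 3, n, 29), (z, 6, 36, 39, s, 6), (z, 6, 6, 15, n, 3)}
Selection F < 19: {(z, 14, 36, 39, s, 6), (z, 14, 6, 15, n, 3), (z, 16, 36, 39, s, 6), (z, 16, 6, 15, n, 3), (z, 40, 36, 39, s, 6), (z, 40, 6, 15, n, 3), (z, 6, 36, 39, s, 6), (z, 6, 6, 15, n, 3)}
Selection G ≥ D: {(z, 14, 36, 39, s, 6), (z, 14, 6, 15, n, 3), (z, 16, 36, 39, s, 6), (z, 6, 36, 39, s, 6), (z, 6, 6, 15, n, 3)}
Keep only column(s) D, E: {(14, n), (14, s), (16, s), (6, n), (6, s)}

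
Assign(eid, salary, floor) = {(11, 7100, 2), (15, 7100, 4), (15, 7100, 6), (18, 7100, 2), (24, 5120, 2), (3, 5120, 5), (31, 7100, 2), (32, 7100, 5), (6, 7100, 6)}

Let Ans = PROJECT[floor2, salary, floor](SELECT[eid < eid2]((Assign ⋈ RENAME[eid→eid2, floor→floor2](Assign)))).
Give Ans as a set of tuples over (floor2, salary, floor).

{(2, 5120, 5), (2, 7100, 2), (2, 7100, 4), (2, 7100, 6), (4, 7100, 2), (4, 7100, 6), (5, 7100, 2), (5, 7100, 4), (5, 7100, 6), (6, 7100, 2), (6, 7100, 6)}

ρ[eid→eid2, floor→floor2]: schema becomes (eid2, salary, floor2); tuples unchanged.
Assign ⋈ RENAME[eid→eid2, floor→floor2](Assign) (natural join on salary): {(11, 7100, 2, 11, 2), (11, 7100, 2, 15, 4), (11, 7100, 2, 15, 6), (11, 7100, 2, 18, 2), (11, 7100, 2, 31, 2), (11, 7100, 2, 32, 5), (11, 7100, 2, 6, 6), (15, 7100, 4, 11, 2), (15, 7100, 4, 15, 4), (15, 7100, 4, 15, 6), (15, 7100, 4, 18, 2), (15, 7100, 4, 31, 2), (15, 7100, 4, 32, 5), (15, 7100, 4, 6, 6), (15, 7100, 6, 11, 2), (15, 7100, 6, 15, 4), (15, 7100, 6, 15, 6), (15, 7100, 6, 18, 2), (15, 7100, 6, 31, 2), (15, 7100, 6, 32, 5), (15, 7100, 6, 6, 6), (18, 7100, 2, 11, 2), (18, 7100, 2, 15, 4), (18, 7100, 2, 15, 6), (18, 7100, 2, 18, 2), (18, 7100, 2, 31, 2), (18, 7100, 2, 32, 5), (18, 7100, 2, 6, 6), (24, 5120, 2, 24, 2), (24, 5120, 2, 3, 5), (3, 5120, 5, 24, 2), (3, 5120, 5, 3, 5), (31, 7100, 2, 11, 2), (31, 7100, 2, 15, 4), (31, 7100, 2, 15, 6), (31, 7100, 2, 18, 2), (31, 7100, 2, 31, 2), (31, 7100, 2, 32, 5), (31, 7100, 2, 6, 6), (32, 7100, 5, 11, 2), (32, 7100, 5, 15, 4), (32, 7100, 5, 15, 6), (32, 7100, 5, 18, 2), (32, 7100, 5, 31, 2), (32, 7100, 5, 32, 5), (32, 7100, 5, 6, 6), (6, 7100, 6, 11, 2), (6, 7100, 6, 15, 4), (6, 7100, 6, 15, 6), (6, 7100, 6, 18, 2), (6, 7100, 6, 31, 2), (6, 7100, 6, 32, 5), (6, 7100, 6, 6, 6)}
σ[eid < eid2]: keep tuples satisfying eid < eid2 → {(11, 7100, 2, 15, 4), (11, 7100, 2, 15, 6), (11, 7100, 2, 18, 2), (11, 7100, 2, 31, 2), (11, 7100, 2, 32, 5), (15, 7100, 4, 18, 2), (15, 7100, 4, 31, 2), (15, 7100, 4, 32, 5), (15, 7100, 6, 18, 2), (15, 7100, 6, 31, 2), (15, 7100, 6, 32, 5), (18, 7100, 2, 31, 2), (18, 7100, 2, 32, 5), (3, 5120, 5, 24, 2), (31, 7100, 2, 32, 5), (6, 7100, 6, 11, 2), (6, 7100, 6, 15, 4), (6, 7100, 6, 15, 6), (6, 7100, 6, 18, 2), (6, 7100, 6, 31, 2), (6, 7100, 6, 32, 5)}
Projecting to floor2, salary, floor (10 duplicate(s) eliminated): {(2, 5120, 5), (2, 7100, 2), (2, 7100, 4), (2, 7100, 6), (4, 7100, 2), (4, 7100, 6), (5, 7100, 2), (5, 7100, 4), (5, 7100, 6), (6, 7100, 2), (6, 7100, 6)}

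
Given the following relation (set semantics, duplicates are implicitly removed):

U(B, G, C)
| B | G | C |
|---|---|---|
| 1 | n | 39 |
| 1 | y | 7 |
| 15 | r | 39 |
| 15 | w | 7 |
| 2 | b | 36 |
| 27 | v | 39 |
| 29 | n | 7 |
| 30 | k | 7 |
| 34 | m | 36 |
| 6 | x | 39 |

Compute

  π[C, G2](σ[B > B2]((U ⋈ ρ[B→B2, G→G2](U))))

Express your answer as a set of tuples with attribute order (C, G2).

{(36, b), (39, n), (39, r), (39, x), (7, n), (7, w), (7, y)}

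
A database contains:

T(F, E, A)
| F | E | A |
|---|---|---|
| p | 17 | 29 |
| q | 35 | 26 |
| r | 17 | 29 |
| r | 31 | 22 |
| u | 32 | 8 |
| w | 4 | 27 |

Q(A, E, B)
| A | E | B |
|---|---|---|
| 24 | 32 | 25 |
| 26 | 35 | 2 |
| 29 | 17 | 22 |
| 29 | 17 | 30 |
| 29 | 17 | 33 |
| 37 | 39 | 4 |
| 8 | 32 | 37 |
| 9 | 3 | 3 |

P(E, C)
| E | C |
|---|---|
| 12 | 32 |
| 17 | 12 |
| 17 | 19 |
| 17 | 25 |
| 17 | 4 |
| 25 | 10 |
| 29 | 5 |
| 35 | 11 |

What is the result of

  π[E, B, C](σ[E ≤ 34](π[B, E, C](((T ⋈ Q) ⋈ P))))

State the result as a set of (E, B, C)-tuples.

{(17, 22, 12), (17, 22, 19), (17, 22, 25), (17, 22, 4), (17, 30, 12), (17, 30, 19), (17, 30, 25), (17, 30, 4), (17, 33, 12), (17, 33, 19), (17, 33, 25), (17, 33, 4)}

T ⋈ Q (natural join on E, A): {(p, 17, 29, 22), (p, 17, 29, 30), (p, 17, 29, 33), (q, 35, 26, 2), (r, 17, 29, 22), (r, 17, 29, 30), (r, 17, 29, 33), (u, 32, 8, 37)}
(T ⋈ Q) ⋈ P (natural join on E): {(p, 17, 29, 22, 12), (p, 17, 29, 22, 19), (p, 17, 29, 22, 25), (p, 17, 29, 22, 4), (p, 17, 29, 30, 12), (p, 17, 29, 30, 19), (p, 17, 29, 30, 25), (p, 17, 29, 30, 4), (p, 17, 29, 33, 12), (p, 17, 29, 33, 19), (p, 17, 29, 33, 25), (p, 17, 29, 33, 4), (q, 35, 26, 2, 11), (r, 17, 29, 22, 12), (r, 17, 29, 22, 19), (r, 17, 29, 22, 25), (r, 17, 29, 22, 4), (r, 17, 29, 30, 12), (r, 17, 29, 30, 19), (r, 17, 29, 30, 25), (r, 17, 29, 30, 4), (r, 17, 29, 33, 12), (r, 17, 29, 33, 19), (r, 17, 29, 33, 25), (r, 17, 29, 33, 4)}
Projecting to B, E, C (12 duplicate(s) eliminated): {(2, 35, 11), (22, 17, 12), (22, 17, 19), (22, 17, 25), (22, 17, 4), (30, 17, 12), (30, 17, 19), (30, 17, 25), (30, 17, 4), (33, 17, 12), (33, 17, 19), (33, 17, 25), (33, 17, 4)}
σ[E ≤ 34]: keep tuples satisfying E ≤ 34 → {(22, 17, 12), (22, 17, 19), (22, 17, 25), (22, 17, 4), (30, 17, 12), (30, 17, 19), (30, 17, 25), (30, 17, 4), (33, 17, 12), (33, 17, 19), (33, 17, 25), (33, 17, 4)}
Projecting to E, B, C: {(17, 22, 12), (17, 22, 19), (17, 22, 25), (17, 22, 4), (17, 30, 12), (17, 30, 19), (17, 30, 25), (17, 30, 4), (17, 33, 12), (17, 33, 19), (17, 33, 25), (17, 33, 4)}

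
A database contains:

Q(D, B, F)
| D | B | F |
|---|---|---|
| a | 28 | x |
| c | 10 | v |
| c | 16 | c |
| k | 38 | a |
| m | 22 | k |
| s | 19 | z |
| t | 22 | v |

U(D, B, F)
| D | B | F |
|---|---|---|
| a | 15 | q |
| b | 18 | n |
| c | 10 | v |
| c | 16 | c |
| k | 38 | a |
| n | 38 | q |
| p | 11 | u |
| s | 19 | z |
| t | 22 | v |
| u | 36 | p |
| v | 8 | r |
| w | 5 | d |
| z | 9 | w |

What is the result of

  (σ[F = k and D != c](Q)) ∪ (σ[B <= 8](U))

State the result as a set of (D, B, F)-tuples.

Selection F = k and D != c: {(m, 22, k)}
Selection B <= 8: {(v, 8, r), (w, 5, d)}
Taking the union: {(m, 22, k), (v, 8, r), (w, 5, d)}

{(m, 22, k), (v, 8, r), (w, 5, d)}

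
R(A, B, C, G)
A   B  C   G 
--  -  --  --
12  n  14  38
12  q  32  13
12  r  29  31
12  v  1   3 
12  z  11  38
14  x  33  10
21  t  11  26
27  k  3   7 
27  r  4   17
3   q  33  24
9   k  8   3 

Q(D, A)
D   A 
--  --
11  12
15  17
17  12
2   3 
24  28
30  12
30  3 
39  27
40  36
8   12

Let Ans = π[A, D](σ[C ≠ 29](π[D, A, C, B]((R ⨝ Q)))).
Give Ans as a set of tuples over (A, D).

{(12, 11), (12, 17), (12, 30), (12, 8), (27, 39), (3, 2), (3, 30)}

Natural join on A: {(12, n, 14, 38, 11), (12, n, 14, 38, 17), (12, n, 14, 38, 30), (12, n, 14, 38, 8), (12, q, 32, 13, 11), (12, q, 32, 13, 17), (12, q, 32, 13, 30), (12, q, 32, 13, 8), (12, r, 29, 31, 11), (12, r, 29, 31, 17), (12, r, 29, 31, 30), (12, r, 29, 31, 8), (12, v, 1, 3, 11), (12, v, 1, 3, 17), (12, v, 1, 3, 30), (12, v, 1, 3, 8), (12, z, 11, 38, 11), (12, z, 11, 38, 17), (12, z, 11, 38, 30), (12, z, 11, 38, 8), (27, k, 3, 7, 39), (27, r, 4, 17, 39), (3, q, 33, 24, 2), (3, q, 33, 24, 30)}
π_{D, A, C, B} gives {(11, 12, 1, v), (11, 12, 11, z), (11, 12, 14, n), (11, 12, 29, r), (11, 12, 32, q), (17, 12, 1, v), (17, 12, 11, z), (17, 12, 14, n), (17, 12, 29, r), (17, 12, 32, q), (2, 3, 33, q), (30, 12, 1, v), (30, 12, 11, z), (30, 12, 14, n), (30, 12, 29, r), (30, 12, 32, q), (30, 3, 33, q), (39, 27, 3, k), (39, 27, 4, r), (8, 12, 1, v), (8, 12, 11, z), (8, 12, 14, n), (8, 12, 29, r), (8, 12, 32, q)}.
Selection C ≠ 29: {(11, 12, 1, v), (11, 12, 11, z), (11, 12, 14, n), (11, 12, 32, q), (17, 12, 1, v), (17, 12, 11, z), (17, 12, 14, n), (17, 12, 32, q), (2, 3, 33, q), (30, 12, 1, v), (30, 12, 11, z), (30, 12, 14, n), (30, 12, 32, q), (30, 3, 33, q), (39, 27, 3, k), (39, 27, 4, r), (8, 12, 1, v), (8, 12, 11, z), (8, 12, 14, n), (8, 12, 32, q)}
π_{A, D} gives {(12, 11), (12, 17), (12, 30), (12, 8), (27, 39), (3, 2), (3, 30)} (13 duplicate(s) eliminated).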